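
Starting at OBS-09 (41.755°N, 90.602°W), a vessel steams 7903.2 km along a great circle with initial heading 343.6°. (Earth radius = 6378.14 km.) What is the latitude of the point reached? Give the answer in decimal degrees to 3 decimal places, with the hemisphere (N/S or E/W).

δ = d/R = 7903.2/6378.14 = 1.239107 rad
φ₂ = arcsin(sin φ₁ cos δ + cos φ₁ sin δ cos θ)
   = arcsin(0.66595·0.32564 + 0.74600·0.94549·0.95931) = 63.31633°
λ₂ = λ₁ + atan2(sin θ sin δ cos φ₁, cos δ − sin φ₁ sin φ₂) = 125.87235°

63.316°N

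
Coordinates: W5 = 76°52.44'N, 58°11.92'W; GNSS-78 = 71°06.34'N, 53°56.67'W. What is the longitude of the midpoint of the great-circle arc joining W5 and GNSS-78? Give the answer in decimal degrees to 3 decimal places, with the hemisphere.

W5: φ = +76.87400°, λ = -58.19867°
GNSS-78: φ = +71.10567°, λ = -53.94450°
Bx = cos φ₂ cos Δλ = 0.322932,  By = cos φ₂ sin Δλ = 0.024022
φₘ = atan2(sin φ₁ + sin φ₂, √((cos φ₁ + Bx)² + By²)) = 73.99998°
λₘ = λ₁ + atan2(By, cos φ₁ + Bx) = -55.69794°

55.698°W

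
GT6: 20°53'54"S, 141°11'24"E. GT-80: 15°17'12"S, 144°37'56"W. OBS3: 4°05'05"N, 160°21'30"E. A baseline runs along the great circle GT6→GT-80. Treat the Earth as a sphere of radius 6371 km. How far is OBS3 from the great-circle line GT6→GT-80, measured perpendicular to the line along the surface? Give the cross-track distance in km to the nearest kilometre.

GT6: φ = -20.89833°, λ = +141.19000°
GT-80: φ = -15.28667°, λ = -144.63222°
OBS3: φ = +4.08472°, λ = +160.35833°
δ₁₃ = central angle GT6→OBS3 = 0.545690 rad  (haversine)
θ₁₃ = bearing GT6→OBS3 = 39.126°,  θ₁₂ = bearing GT6→GT-80 = 99.331°
dₓₜ = R·arcsin(sin δ₁₃ · sin(θ₁₃ − θ₁₂)) = 6371·arcsin(0.51901·sin(-60.204°)) = -2976.590 km
|dₓₜ| = 2976.590 km

2977 km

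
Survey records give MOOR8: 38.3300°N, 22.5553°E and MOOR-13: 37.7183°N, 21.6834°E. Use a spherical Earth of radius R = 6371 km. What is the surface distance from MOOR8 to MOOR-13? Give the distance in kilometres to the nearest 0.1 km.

Δφ = -0.6117°,  Δλ = -0.8719°
a = sin²(Δφ/2) + cos φ₁ cos φ₂ sin²(Δλ/2) = 0.000064
c = 2·arcsin(√a) = 0.016052 rad = 0.9197°
d = R·c = 6371 × 0.016052 = 102.3 km

102.3 km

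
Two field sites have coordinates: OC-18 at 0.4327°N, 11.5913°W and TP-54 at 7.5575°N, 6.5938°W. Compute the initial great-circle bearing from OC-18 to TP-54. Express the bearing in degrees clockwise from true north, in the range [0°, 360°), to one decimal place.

Δλ = 4.9975°
y = sin Δλ · cos φ₂ = 0.086356
x = cos φ₁ sin φ₂ − sin φ₁ cos φ₂ cos Δλ = 0.124059
θ = atan2(y, x) = 34.8411° → 34.8411° (mod 360°)

34.8°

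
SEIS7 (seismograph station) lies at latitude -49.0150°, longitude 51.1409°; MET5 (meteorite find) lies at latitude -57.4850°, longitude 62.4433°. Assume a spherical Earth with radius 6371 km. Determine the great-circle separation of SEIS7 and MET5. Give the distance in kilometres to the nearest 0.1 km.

Δφ = -8.4700°,  Δλ = 11.3024°
a = sin²(Δφ/2) + cos φ₁ cos φ₂ sin²(Δλ/2) = 0.008872
c = 2·arcsin(√a) = 0.188662 rad = 10.8095°
d = R·c = 6371 × 0.188662 = 1202.0 km

1202.0 km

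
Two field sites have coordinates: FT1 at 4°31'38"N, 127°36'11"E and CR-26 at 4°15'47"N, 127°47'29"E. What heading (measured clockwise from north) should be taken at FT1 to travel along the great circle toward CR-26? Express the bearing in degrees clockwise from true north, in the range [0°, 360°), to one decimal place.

FT1: φ = +4.52722°, λ = +127.60306°
CR-26: φ = +4.26306°, λ = +127.79139°
Δλ = 0.1883°
y = sin Δλ · cos φ₂ = 0.003278
x = cos φ₁ sin φ₂ − sin φ₁ cos φ₂ cos Δλ = -0.004610
θ = atan2(y, x) = 144.5861° → 144.5861° (mod 360°)

144.6°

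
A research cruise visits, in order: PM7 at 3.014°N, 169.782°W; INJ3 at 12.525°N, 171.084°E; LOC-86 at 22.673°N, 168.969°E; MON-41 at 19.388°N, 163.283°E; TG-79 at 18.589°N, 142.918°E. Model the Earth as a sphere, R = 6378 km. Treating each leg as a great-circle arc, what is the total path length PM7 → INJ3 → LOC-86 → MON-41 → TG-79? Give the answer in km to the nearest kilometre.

6349 km

PM7→INJ3: c = 0.369805 rad, d = 2358.62 km
INJ3→LOC-86: c = 0.180566 rad, d = 1151.65 km
LOC-86→MON-41: c = 0.108918 rad, d = 694.68 km
MON-41→TG-79: c = 0.336191 rad, d = 2144.23 km
Total = 2358.62 + 1151.65 + 694.68 + 2144.23 = 6349.17 km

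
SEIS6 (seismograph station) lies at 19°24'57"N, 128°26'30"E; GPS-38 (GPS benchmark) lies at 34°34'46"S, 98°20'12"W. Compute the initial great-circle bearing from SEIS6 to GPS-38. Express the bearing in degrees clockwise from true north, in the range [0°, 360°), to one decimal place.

120.1°

SEIS6: φ = +19.41583°, λ = +128.44167°
GPS-38: φ = -34.57944°, λ = -98.33667°
Δλ = 133.2217°
y = sin Δλ · cos φ₂ = 0.599976
x = cos φ₁ sin φ₂ − sin φ₁ cos φ₂ cos Δλ = -0.347839
θ = atan2(y, x) = 120.1032° → 120.1032° (mod 360°)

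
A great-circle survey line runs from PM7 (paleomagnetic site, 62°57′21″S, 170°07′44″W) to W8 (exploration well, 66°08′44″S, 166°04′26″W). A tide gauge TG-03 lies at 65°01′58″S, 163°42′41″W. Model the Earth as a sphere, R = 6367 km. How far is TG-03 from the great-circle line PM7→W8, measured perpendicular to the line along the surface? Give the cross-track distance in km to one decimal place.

PM7: φ = -62.95583°, λ = -170.12889°
W8: φ = -66.14556°, λ = -166.07389°
TG-03: φ = -65.03278°, λ = -163.71139°
δ₁₃ = central angle PM7→TG-03 = 0.060994 rad  (haversine)
θ₁₃ = bearing PM7→TG-03 = 129.287°,  θ₁₂ = bearing PM7→W8 = 153.172°
dₓₜ = R·arcsin(sin δ₁₃ · sin(θ₁₃ − θ₁₂)) = 6367·arcsin(0.06096·sin(-23.885°)) = -157.160 km
|dₓₜ| = 157.160 km

157.2 km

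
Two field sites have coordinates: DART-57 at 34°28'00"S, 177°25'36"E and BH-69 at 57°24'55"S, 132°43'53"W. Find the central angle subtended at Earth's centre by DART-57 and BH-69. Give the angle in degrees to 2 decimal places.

40.25°

DART-57: φ = -34.46667°, λ = +177.42667°
BH-69: φ = -57.41528°, λ = -132.73139°
Δφ = -22.9486°,  Δλ = 49.8419°
a = sin²(Δφ/2) + cos φ₁ cos φ₂ sin²(Δλ/2) = 0.118406
c = 2·arcsin(√a) = 0.702565 rad = 40.2540°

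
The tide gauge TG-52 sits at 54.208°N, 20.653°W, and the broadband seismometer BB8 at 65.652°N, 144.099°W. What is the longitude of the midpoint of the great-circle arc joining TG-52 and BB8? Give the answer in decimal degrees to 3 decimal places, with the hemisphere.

Bx = cos φ₂ cos Δλ = -0.227227,  By = cos φ₂ sin Δλ = -0.344007
φₘ = atan2(sin φ₁ + sin φ₂, √((cos φ₁ + Bx)² + By²)) = 73.92679°
λₘ = λ₁ + atan2(By, cos φ₁ + Bx) = -64.54170°

64.542°W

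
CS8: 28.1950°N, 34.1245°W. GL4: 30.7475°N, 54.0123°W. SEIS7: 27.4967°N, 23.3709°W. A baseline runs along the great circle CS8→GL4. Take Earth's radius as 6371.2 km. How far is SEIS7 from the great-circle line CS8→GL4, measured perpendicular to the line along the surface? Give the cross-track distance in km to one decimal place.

δ₁₃ = central angle CS8→SEIS7 = 0.166345 rad  (haversine)
θ₁₃ = bearing CS8→SEIS7 = 91.671°,  θ₁₂ = bearing CS8→GL4 = 283.233°
dₓₜ = R·arcsin(sin δ₁₃ · sin(θ₁₃ − θ₁₂)) = 6371.2·arcsin(0.16558·sin(-191.563°)) = 211.490 km
|dₓₜ| = 211.490 km

211.5 km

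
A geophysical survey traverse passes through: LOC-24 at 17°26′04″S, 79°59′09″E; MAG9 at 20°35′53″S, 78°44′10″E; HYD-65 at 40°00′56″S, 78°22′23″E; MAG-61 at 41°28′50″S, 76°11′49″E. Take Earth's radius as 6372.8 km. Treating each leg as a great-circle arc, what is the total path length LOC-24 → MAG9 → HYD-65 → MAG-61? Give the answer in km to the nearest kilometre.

LOC-24: φ = -17.43444°, λ = +79.98583°
MAG9: φ = -20.59806°, λ = +78.73611°
HYD-65: φ = -40.01556°, λ = +78.37306°
MAG-61: φ = -41.48056°, λ = +76.19694°
LOC-24→MAG9: c = 0.058939 rad, d = 375.61 km
MAG9→HYD-65: c = 0.338943 rad, d = 2160.01 km
HYD-65→MAG-61: c = 0.038490 rad, d = 245.29 km
Total = 375.61 + 2160.01 + 245.29 = 2780.91 km

2781 km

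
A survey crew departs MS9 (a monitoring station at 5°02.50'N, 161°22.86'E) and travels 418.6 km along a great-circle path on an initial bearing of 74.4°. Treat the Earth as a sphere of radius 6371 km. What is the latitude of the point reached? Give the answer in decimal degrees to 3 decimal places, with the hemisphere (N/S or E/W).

6.043°N

MS9: φ = +5.04167°, λ = +161.38100°
δ = d/R = 418.6/6371 = 0.065704 rad
φ₂ = arcsin(sin φ₁ cos δ + cos φ₁ sin δ cos θ)
   = arcsin(0.08788·0.99784 + 0.99613·0.06566·0.26892) = 6.04322°
λ₂ = λ₁ + atan2(sin θ sin δ cos φ₁, cos δ − sin φ₁ sin φ₂) = 165.02698°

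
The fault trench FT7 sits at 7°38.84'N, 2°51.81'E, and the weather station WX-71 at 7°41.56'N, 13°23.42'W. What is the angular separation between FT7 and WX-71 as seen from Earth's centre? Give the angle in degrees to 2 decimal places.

16.11°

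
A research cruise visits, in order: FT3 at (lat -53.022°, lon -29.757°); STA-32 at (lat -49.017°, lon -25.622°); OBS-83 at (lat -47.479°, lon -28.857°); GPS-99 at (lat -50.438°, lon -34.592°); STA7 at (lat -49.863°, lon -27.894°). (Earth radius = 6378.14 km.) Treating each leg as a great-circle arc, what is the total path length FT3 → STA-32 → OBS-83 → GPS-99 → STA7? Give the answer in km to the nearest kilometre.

1841 km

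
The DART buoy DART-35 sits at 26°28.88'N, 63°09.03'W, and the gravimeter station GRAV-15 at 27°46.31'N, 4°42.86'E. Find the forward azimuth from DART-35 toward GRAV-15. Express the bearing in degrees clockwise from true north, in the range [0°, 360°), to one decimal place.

DART-35: φ = +26.48133°, λ = -63.15050°
GRAV-15: φ = +27.77183°, λ = +4.71433°
Δλ = 67.8648°
y = sin Δλ · cos φ₂ = 0.819597
x = cos φ₁ sin φ₂ − sin φ₁ cos φ₂ cos Δλ = 0.268403
θ = atan2(y, x) = 71.8673° → 71.8673° (mod 360°)

71.9°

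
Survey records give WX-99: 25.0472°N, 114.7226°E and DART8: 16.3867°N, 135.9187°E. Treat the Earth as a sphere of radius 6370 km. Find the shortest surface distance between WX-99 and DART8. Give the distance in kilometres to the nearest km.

Δφ = -8.6605°,  Δλ = 21.1961°
a = sin²(Δφ/2) + cos φ₁ cos φ₂ sin²(Δλ/2) = 0.035101
c = 2·arcsin(√a) = 0.376933 rad = 21.5967°
d = R·c = 6370 × 0.376933 = 2401.1 km

2401 km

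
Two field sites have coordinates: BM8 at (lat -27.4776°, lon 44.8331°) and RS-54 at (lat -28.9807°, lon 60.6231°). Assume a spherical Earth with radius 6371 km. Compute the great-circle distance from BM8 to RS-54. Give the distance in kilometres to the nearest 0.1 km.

Δφ = -1.5031°,  Δλ = 15.7900°
a = sin²(Δφ/2) + cos φ₁ cos φ₂ sin²(Δλ/2) = 0.014815
c = 2·arcsin(√a) = 0.244038 rad = 13.9824°
d = R·c = 6371 × 0.244038 = 1554.8 km

1554.8 km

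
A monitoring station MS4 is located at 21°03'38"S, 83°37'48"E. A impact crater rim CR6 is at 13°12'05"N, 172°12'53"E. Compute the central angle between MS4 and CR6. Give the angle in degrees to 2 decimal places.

MS4: φ = -21.06056°, λ = +83.63000°
CR6: φ = +13.20139°, λ = +172.21472°
Δφ = 34.2619°,  Δλ = 88.5847°
a = sin²(Δφ/2) + cos φ₁ cos φ₂ sin²(Δλ/2) = 0.529814
c = 2·arcsin(√a) = 1.630459 rad = 93.4184°

93.42°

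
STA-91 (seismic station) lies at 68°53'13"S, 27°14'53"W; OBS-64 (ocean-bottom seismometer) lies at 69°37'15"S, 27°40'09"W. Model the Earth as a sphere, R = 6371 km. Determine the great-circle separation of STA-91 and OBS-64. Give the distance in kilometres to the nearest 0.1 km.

83.3 km

STA-91: φ = -68.88694°, λ = -27.24806°
OBS-64: φ = -69.62083°, λ = -27.66917°
Δφ = -0.7339°,  Δλ = -0.4211°
a = sin²(Δφ/2) + cos φ₁ cos φ₂ sin²(Δλ/2) = 0.000043
c = 2·arcsin(√a) = 0.013071 rad = 0.7489°
d = R·c = 6371 × 0.013071 = 83.3 km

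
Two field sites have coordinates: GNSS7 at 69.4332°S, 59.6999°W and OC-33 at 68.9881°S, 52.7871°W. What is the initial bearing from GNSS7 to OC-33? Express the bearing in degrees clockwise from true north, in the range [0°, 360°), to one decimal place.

Δλ = 6.9128°
y = sin Δλ · cos φ₂ = 0.043156
x = cos φ₁ sin φ₂ − sin φ₁ cos φ₂ cos Δλ = 0.005328
θ = atan2(y, x) = 82.9620° → 82.9620° (mod 360°)

83.0°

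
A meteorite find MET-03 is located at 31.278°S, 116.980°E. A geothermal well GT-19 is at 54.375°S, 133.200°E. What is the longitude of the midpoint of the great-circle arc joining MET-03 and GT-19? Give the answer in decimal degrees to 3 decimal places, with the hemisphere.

Bx = cos φ₂ cos Δλ = 0.559293,  By = cos φ₂ sin Δλ = 0.162701
φₘ = atan2(sin φ₁ + sin φ₂, √((cos φ₁ + Bx)² + By²)) = -43.10332°
λₘ = λ₁ + atan2(By, cos φ₁ + Bx) = 123.54407°

123.544°E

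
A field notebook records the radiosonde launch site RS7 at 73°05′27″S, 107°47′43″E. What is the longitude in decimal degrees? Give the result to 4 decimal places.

107° + 47′/60 + 43″/3600 = 107 + 0.78333 + 0.01194 = 107.7953°

107.7953°E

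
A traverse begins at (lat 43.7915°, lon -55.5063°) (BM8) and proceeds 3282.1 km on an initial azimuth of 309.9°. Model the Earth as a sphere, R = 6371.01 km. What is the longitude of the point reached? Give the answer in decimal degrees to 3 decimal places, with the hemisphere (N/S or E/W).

98.215°W

δ = d/R = 3282.1/6371.01 = 0.515162 rad
φ₂ = arcsin(sin φ₁ cos δ + cos φ₁ sin δ cos θ)
   = arcsin(0.69204·0.87021 + 0.72186·0.49268·0.64145) = 56.13437°
λ₂ = λ₁ + atan2(sin θ sin δ cos φ₁, cos δ − sin φ₁ sin φ₂) = -98.21483°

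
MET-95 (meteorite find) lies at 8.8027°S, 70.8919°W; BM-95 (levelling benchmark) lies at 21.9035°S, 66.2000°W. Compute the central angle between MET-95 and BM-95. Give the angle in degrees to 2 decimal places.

13.86°

Δφ = -13.1008°,  Δλ = 4.6919°
a = sin²(Δφ/2) + cos φ₁ cos φ₂ sin²(Δλ/2) = 0.014550
c = 2·arcsin(√a) = 0.241834 rad = 13.8561°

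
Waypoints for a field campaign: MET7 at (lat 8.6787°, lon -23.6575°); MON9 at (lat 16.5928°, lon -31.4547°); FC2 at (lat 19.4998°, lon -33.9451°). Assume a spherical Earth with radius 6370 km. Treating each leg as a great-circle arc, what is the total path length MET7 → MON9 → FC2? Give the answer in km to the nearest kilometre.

MET7→MON9: c = 0.191517 rad, d = 1219.97 km
MON9→FC2: c = 0.065434 rad, d = 416.82 km
Total = 1219.97 + 416.82 = 1636.78 km

1637 km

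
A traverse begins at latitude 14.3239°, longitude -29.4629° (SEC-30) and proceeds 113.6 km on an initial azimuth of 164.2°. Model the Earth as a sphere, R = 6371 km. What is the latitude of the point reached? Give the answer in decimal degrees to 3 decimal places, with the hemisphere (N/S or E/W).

δ = d/R = 113.6/6371 = 0.017831 rad
φ₂ = arcsin(sin φ₁ cos δ + cos φ₁ sin δ cos θ)
   = arcsin(0.24740·0.99984 + 0.96891·0.01783·-0.96222) = 13.34070°
λ₂ = λ₁ + atan2(sin θ sin δ cos φ₁, cos δ − sin φ₁ sin φ₂) = -29.17703°

13.341°N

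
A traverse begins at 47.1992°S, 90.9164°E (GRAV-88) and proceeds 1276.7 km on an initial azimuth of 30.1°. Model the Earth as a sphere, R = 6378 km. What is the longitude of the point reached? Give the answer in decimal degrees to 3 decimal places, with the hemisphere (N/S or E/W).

δ = d/R = 1276.7/6378 = 0.200172 rad
φ₂ = arcsin(sin φ₁ cos δ + cos φ₁ sin δ cos θ)
   = arcsin(-0.73372·0.98003 + 0.67945·0.19884·0.86515) = -37.02668°
λ₂ = λ₁ + atan2(sin θ sin δ cos φ₁, cos δ − sin φ₁ sin φ₂) = 98.09174°

98.092°E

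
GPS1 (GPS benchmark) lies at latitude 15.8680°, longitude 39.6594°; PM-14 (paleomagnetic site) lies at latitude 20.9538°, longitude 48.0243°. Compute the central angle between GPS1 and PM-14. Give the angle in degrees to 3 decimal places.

9.423°

Δφ = 5.0858°,  Δλ = 8.3649°
a = sin²(Δφ/2) + cos φ₁ cos φ₂ sin²(Δλ/2) = 0.006747
c = 2·arcsin(√a) = 0.164461 rad = 9.4229°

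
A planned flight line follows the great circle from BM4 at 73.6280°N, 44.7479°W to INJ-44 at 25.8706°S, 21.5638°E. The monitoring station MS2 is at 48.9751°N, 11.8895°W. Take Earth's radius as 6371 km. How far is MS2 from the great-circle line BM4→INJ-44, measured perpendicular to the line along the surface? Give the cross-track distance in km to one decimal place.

628.1 km

δ₁₃ = central angle BM4→MS2 = 0.496508 rad  (haversine)
θ₁₃ = bearing BM4→MS2 = 131.616°,  θ₁₂ = bearing BM4→INJ-44 = 119.692°
dₓₜ = R·arcsin(sin δ₁₃ · sin(θ₁₃ − θ₁₂)) = 6371·arcsin(0.47636·sin(11.924°)) = 628.060 km
|dₓₜ| = 628.060 km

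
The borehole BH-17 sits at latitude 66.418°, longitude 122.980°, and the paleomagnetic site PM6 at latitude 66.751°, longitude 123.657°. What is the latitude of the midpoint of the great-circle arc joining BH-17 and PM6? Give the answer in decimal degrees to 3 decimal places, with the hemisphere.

66.585°N

Bx = cos φ₂ cos Δλ = 0.394700,  By = cos φ₂ sin Δλ = 0.004664
φₘ = atan2(sin φ₁ + sin φ₂, √((cos φ₁ + Bx)² + By²)) = 66.58486°
λₘ = λ₁ + atan2(By, cos φ₁ + Bx) = 123.31623°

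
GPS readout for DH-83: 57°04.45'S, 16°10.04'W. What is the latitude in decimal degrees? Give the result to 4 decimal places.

57.0742°S

57° + 4.45′/60 = 57 + 0.07417 = 57.0742°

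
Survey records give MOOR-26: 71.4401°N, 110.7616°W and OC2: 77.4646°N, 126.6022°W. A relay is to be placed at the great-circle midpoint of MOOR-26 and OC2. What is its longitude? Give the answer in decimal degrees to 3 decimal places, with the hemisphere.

Bx = cos φ₂ cos Δλ = 0.208801,  By = cos φ₂ sin Δλ = -0.059244
φₘ = atan2(sin φ₁ + sin φ₂, √((cos φ₁ + Bx)² + By²)) = 74.58851°
λₘ = λ₁ + atan2(By, cos φ₁ + Bx) = -117.17460°

117.175°W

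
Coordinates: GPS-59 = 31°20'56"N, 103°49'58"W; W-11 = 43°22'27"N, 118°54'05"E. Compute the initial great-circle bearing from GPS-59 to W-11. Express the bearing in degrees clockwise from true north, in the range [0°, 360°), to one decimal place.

330.3°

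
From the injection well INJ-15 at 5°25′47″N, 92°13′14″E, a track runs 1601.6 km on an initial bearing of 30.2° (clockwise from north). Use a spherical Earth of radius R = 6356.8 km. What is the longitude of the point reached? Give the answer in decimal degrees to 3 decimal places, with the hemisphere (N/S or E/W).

99.790°E

INJ-15: φ = +5.42972°, λ = +92.22056°
δ = d/R = 1601.6/6356.8 = 0.251951 rad
φ₂ = arcsin(sin φ₁ cos δ + cos φ₁ sin δ cos θ)
   = arcsin(0.09462·0.96843 + 0.99551·0.24929·0.86427) = 17.82608°
λ₂ = λ₁ + atan2(sin θ sin δ cos φ₁, cos δ − sin φ₁ sin φ₂) = 99.78976°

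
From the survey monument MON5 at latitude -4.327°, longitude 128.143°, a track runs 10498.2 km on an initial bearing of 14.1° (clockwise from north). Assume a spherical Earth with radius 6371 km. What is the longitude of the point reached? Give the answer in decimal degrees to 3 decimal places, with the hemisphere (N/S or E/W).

140.970°W

δ = d/R = 10498.2/6371 = 1.647810 rad
φ₂ = arcsin(sin φ₁ cos δ + cos φ₁ sin δ cos θ)
   = arcsin(-0.07545·-0.07694 + 0.99715·0.99704·0.96987) = 75.94094°
λ₂ = λ₁ + atan2(sin θ sin δ cos φ₁, cos δ − sin φ₁ sin φ₂) = -140.97012°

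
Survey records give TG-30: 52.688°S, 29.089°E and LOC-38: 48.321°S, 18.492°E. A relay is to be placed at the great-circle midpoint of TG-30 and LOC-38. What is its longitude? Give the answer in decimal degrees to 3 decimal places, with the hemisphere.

23.545°E

Bx = cos φ₂ cos Δλ = 0.653616,  By = cos φ₂ sin Δλ = -0.122285
φₘ = atan2(sin φ₁ + sin φ₂, √((cos φ₁ + Bx)² + By²)) = -50.62461°
λₘ = λ₁ + atan2(By, cos φ₁ + Bx) = 23.54469°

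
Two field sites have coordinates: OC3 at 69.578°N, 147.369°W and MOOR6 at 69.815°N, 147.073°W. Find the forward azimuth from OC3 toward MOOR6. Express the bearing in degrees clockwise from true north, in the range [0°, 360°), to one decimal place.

Δλ = 0.2960°
y = sin Δλ · cos φ₂ = 0.001783
x = cos φ₁ sin φ₂ − sin φ₁ cos φ₂ cos Δλ = 0.004141
θ = atan2(y, x) = 23.2920° → 23.2920° (mod 360°)

23.3°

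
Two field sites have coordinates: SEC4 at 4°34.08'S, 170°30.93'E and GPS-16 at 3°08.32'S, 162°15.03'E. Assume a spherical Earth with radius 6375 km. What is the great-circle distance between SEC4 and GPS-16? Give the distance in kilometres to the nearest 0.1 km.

SEC4: φ = -4.56800°, λ = +170.51550°
GPS-16: φ = -3.13867°, λ = +162.25050°
Δφ = 1.4293°,  Δλ = -8.2650°
a = sin²(Δφ/2) + cos φ₁ cos φ₂ sin²(Δλ/2) = 0.005324
c = 2·arcsin(√a) = 0.146067 rad = 8.3690°
d = R·c = 6375 × 0.146067 = 931.2 km

931.2 km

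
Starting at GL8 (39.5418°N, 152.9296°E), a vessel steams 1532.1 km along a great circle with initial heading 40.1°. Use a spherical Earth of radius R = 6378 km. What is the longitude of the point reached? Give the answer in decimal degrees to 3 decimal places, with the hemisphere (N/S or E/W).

166.535°E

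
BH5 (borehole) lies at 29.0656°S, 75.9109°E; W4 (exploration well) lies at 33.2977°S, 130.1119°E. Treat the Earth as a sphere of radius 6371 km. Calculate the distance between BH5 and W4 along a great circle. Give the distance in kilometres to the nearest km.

5120 km

Δφ = -4.2321°,  Δλ = 54.2010°
a = sin²(Δφ/2) + cos φ₁ cos φ₂ sin²(Δλ/2) = 0.152977
c = 2·arcsin(√a) = 0.803702 rad = 46.0487°
d = R·c = 6371 × 0.803702 = 5120.4 km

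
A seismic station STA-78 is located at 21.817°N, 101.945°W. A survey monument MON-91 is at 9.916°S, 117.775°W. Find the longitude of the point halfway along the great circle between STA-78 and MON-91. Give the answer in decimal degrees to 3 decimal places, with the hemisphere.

110.096°W

Bx = cos φ₂ cos Δλ = 0.947703,  By = cos φ₂ sin Δλ = -0.268709
φₘ = atan2(sin φ₁ + sin φ₂, √((cos φ₁ + Bx)² + By²)) = 6.00727°
λₘ = λ₁ + atan2(By, cos φ₁ + Bx) = -110.09598°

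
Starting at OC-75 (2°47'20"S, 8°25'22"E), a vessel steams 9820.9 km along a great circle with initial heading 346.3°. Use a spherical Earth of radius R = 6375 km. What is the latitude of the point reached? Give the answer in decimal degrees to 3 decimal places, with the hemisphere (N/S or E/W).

75.577°N

OC-75: φ = -2.78889°, λ = +8.42278°
δ = d/R = 9820.9/6375 = 1.540533 rad
φ₂ = arcsin(sin φ₁ cos δ + cos φ₁ sin δ cos θ)
   = arcsin(-0.04866·0.03026 + 0.99882·0.99954·0.97155) = 75.57667°
λ₂ = λ₁ + atan2(sin θ sin δ cos φ₁, cos δ − sin φ₁ sin φ₂) = -63.45591°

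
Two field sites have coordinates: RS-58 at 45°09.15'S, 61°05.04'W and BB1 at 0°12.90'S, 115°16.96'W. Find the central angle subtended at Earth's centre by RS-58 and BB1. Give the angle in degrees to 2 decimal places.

RS-58: φ = -45.15250°, λ = -61.08400°
BB1: φ = -0.21500°, λ = -115.28267°
Δφ = 44.9375°,  Δλ = -54.1987°
a = sin²(Δφ/2) + cos φ₁ cos φ₂ sin²(Δλ/2) = 0.292402
c = 2·arcsin(√a) = 1.142638 rad = 65.4683°

65.47°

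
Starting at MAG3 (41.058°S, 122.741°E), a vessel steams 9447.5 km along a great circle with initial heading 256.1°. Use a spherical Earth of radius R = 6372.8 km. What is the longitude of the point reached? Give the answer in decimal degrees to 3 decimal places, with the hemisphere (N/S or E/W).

27.385°E

δ = d/R = 9447.5/6372.8 = 1.482472 rad
φ₂ = arcsin(sin φ₁ cos δ + cos φ₁ sin δ cos θ)
   = arcsin(-0.65682·0.08821 + 0.75405·0.99610·-0.24023) = -13.79062°
λ₂ = λ₁ + atan2(sin θ sin δ cos φ₁, cos δ − sin φ₁ sin φ₂) = 27.38467°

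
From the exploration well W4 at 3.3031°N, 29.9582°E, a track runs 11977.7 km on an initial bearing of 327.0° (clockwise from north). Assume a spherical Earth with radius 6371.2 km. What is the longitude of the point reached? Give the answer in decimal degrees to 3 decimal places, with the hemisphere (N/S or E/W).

δ = d/R = 11977.7/6371.2 = 1.879976 rad
φ₂ = arcsin(sin φ₁ cos δ + cos φ₁ sin δ cos θ)
   = arcsin(0.05762·-0.30428 + 0.99834·0.95258·0.83867) = 51.26468°
λ₂ = λ₁ + atan2(sin θ sin δ cos φ₁, cos δ − sin φ₁ sin φ₂) = -94.03102°

94.031°W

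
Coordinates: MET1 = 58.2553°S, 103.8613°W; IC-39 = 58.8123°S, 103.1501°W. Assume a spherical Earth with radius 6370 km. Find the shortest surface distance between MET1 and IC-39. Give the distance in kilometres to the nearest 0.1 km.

74.4 km

Δφ = -0.5570°,  Δλ = 0.7112°
a = sin²(Δφ/2) + cos φ₁ cos φ₂ sin²(Δλ/2) = 0.000034
c = 2·arcsin(√a) = 0.011683 rad = 0.6694°
d = R·c = 6370 × 0.011683 = 74.4 km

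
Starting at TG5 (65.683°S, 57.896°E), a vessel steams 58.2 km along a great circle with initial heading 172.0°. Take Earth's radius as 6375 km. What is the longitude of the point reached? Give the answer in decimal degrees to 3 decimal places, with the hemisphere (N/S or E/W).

58.076°E

δ = d/R = 58.2/6375 = 0.009129 rad
φ₂ = arcsin(sin φ₁ cos δ + cos φ₁ sin δ cos θ)
   = arcsin(-0.91128·0.99996 + 0.41178·0.00913·-0.99027) = -66.20088°
λ₂ = λ₁ + atan2(sin θ sin δ cos φ₁, cos δ − sin φ₁ sin φ₂) = 58.07640°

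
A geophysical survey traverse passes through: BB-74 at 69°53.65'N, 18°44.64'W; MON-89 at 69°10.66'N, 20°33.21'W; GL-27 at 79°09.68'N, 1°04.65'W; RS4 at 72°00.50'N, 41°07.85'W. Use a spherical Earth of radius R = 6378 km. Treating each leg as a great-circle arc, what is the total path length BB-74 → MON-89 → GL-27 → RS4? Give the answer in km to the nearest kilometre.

BB-74: φ = +69.89417°, λ = -18.74400°
MON-89: φ = +69.17767°, λ = -20.55350°
GL-27: φ = +79.16133°, λ = -1.07750°
RS4: φ = +72.00833°, λ = -41.13083°
BB-74→MON-89: c = 0.016681 rad, d = 106.39 km
MON-89→GL-27: c = 0.195078 rad, d = 1244.21 km
GL-27→RS4: c = 0.207283 rad, d = 1322.05 km
Total = 106.39 + 1244.21 + 1322.05 = 2672.66 km

2673 km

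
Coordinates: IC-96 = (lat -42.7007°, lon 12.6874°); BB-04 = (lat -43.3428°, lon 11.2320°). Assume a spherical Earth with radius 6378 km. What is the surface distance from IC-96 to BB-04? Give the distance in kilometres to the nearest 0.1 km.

138.3 km

Δφ = -0.6421°,  Δλ = -1.4554°
a = sin²(Δφ/2) + cos φ₁ cos φ₂ sin²(Δλ/2) = 0.000118
c = 2·arcsin(√a) = 0.021690 rad = 1.2427°
d = R·c = 6378 × 0.021690 = 138.3 km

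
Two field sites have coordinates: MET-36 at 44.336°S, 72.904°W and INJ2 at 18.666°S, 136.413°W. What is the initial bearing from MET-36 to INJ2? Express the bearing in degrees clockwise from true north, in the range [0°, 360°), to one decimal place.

274.5°

Δλ = -63.5090°
y = sin Δλ · cos φ₂ = -0.847928
x = cos φ₁ sin φ₂ − sin φ₁ cos φ₂ cos Δλ = 0.066419
θ = atan2(y, x) = -85.5211° → 274.4789° (mod 360°)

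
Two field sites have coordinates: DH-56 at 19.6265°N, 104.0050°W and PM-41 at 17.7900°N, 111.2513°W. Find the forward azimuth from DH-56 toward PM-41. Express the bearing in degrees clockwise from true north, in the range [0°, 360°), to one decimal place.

256.2°

Δλ = -7.2463°
y = sin Δλ · cos φ₂ = -0.120103
x = cos φ₁ sin φ₂ − sin φ₁ cos φ₂ cos Δλ = -0.029493
θ = atan2(y, x) = -103.7968° → 256.2032° (mod 360°)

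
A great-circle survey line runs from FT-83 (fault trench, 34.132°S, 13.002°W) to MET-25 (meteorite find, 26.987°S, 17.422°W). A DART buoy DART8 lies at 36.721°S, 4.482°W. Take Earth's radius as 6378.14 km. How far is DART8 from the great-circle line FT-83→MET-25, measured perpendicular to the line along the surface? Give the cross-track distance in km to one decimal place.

505.7 km

δ₁₃ = central angle FT-83→DART8 = 0.129263 rad  (haversine)
θ₁₃ = bearing FT-83→DART8 = 112.888°,  θ₁₂ = bearing FT-83→MET-25 = 330.803°
dₓₜ = R·arcsin(sin δ₁₃ · sin(θ₁₃ − θ₁₂)) = 6378.14·arcsin(0.12890·sin(-217.915°)) = 505.739 km
|dₓₜ| = 505.739 km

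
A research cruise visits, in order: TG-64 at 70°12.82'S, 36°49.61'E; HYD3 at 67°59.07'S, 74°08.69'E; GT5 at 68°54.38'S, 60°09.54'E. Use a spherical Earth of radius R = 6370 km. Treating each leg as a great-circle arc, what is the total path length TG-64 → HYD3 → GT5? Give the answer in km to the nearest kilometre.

2055 km

TG-64: φ = -70.21367°, λ = +36.82683°
HYD3: φ = -67.98450°, λ = +74.14483°
GT5: φ = -68.90633°, λ = +60.15900°
TG-64→HYD3: c = 0.231750 rad, d = 1476.25 km
HYD3→GT5: c = 0.090902 rad, d = 579.04 km
Total = 1476.25 + 579.04 = 2055.30 km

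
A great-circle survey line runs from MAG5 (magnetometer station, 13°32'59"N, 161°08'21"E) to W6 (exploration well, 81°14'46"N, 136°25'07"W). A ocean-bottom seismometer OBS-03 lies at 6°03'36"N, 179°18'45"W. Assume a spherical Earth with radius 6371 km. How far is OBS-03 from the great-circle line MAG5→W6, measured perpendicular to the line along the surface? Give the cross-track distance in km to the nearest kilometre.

MAG5: φ = +13.54972°, λ = +161.13917°
W6: φ = +81.24611°, λ = -136.41861°
OBS-03: φ = +6.06000°, λ = -179.31250°
δ₁₃ = central angle MAG5→OBS-03 = 0.360430 rad  (haversine)
θ₁₃ = bearing MAG5→OBS-03 = 109.361°,  θ₁₂ = bearing MAG5→W6 = 8.131°
dₓₜ = R·arcsin(sin δ₁₃ · sin(θ₁₃ − θ₁₂)) = 6371·arcsin(0.35268·sin(101.230°)) = 2250.387 km
|dₓₜ| = 2250.387 km

2250 km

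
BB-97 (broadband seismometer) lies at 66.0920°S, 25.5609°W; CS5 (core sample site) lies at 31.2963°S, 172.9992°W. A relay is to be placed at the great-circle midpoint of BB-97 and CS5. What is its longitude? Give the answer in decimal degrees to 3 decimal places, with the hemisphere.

149.962°W

Bx = cos φ₂ cos Δλ = -0.720177,  By = cos φ₂ sin Δλ = -0.459894
φₘ = atan2(sin φ₁ + sin φ₂, √((cos φ₁ + Bx)² + By²)) = -68.75497°
λₘ = λ₁ + atan2(By, cos φ₁ + Bx) = -149.96186°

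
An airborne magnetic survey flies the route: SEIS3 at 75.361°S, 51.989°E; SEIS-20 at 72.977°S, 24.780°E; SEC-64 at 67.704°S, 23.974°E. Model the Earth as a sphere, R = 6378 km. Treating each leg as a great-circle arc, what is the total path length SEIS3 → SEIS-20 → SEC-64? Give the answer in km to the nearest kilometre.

SEIS3→SEIS-20: c = 0.134658 rad, d = 858.85 km
SEIS-20→SEC-64: c = 0.092151 rad, d = 587.74 km
Total = 858.85 + 587.74 = 1446.58 km

1447 km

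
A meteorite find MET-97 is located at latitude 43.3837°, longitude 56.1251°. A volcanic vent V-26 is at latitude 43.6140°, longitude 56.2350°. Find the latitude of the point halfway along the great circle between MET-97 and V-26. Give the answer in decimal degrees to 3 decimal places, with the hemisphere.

43.499°N

Bx = cos φ₂ cos Δλ = 0.724002,  By = cos φ₂ sin Δλ = 0.001389
φₘ = atan2(sin φ₁ + sin φ₂, √((cos φ₁ + Bx)² + By²)) = 43.49886°
λₘ = λ₁ + atan2(By, cos φ₁ + Bx) = 56.17995°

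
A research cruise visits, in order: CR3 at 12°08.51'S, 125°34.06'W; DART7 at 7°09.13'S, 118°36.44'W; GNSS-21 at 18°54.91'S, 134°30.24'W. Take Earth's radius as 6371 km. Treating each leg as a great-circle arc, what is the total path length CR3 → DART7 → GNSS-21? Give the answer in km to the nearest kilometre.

3103 km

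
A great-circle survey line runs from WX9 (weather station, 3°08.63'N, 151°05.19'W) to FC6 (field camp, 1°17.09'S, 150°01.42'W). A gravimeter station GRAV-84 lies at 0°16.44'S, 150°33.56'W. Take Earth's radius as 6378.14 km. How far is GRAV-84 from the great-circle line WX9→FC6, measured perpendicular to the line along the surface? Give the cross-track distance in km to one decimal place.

31.7 km

WX9: φ = +3.14383°, λ = -151.08650°
FC6: φ = -1.28483°, λ = -150.02367°
GRAV-84: φ = -0.27400°, λ = -150.55933°
δ₁₃ = central angle WX9→GRAV-84 = 0.060357 rad  (haversine)
θ₁₃ = bearing WX9→GRAV-84 = 171.227°,  θ₁₂ = bearing WX9→FC6 = 166.494°
dₓₜ = R·arcsin(sin δ₁₃ · sin(θ₁₃ − θ₁₂)) = 6378.14·arcsin(0.06032·sin(4.732°)) = 31.740 km
|dₓₜ| = 31.740 km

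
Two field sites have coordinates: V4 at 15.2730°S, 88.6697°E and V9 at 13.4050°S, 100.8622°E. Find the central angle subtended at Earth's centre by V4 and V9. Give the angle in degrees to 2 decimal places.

Δφ = 1.8680°,  Δλ = 12.1925°
a = sin²(Δφ/2) + cos φ₁ cos φ₂ sin²(Δλ/2) = 0.010849
c = 2·arcsin(√a) = 0.208697 rad = 11.9575°

11.96°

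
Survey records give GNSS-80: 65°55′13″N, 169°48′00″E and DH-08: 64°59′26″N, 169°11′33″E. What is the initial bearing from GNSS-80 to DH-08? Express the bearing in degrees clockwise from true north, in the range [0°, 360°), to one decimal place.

195.5°

GNSS-80: φ = +65.92028°, λ = +169.80000°
DH-08: φ = +64.99056°, λ = +169.19250°
Δλ = -0.6075°
y = sin Δλ · cos φ₂ = -0.004482
x = cos φ₁ sin φ₂ − sin φ₁ cos φ₂ cos Δλ = -0.016204
θ = atan2(y, x) = -164.5374° → 195.4626° (mod 360°)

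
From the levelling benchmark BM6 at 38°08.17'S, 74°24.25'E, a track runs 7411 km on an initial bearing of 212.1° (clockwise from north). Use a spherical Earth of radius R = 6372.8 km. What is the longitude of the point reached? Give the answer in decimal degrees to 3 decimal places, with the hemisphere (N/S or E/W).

BM6: φ = -38.13617°, λ = +74.40417°
δ = d/R = 7411/6372.8 = 1.162911 rad
φ₂ = arcsin(sin φ₁ cos δ + cos φ₁ sin δ cos θ)
   = arcsin(-0.61753·0.39667 + 0.78655·0.91796·-0.84712) = -58.93625°
λ₂ = λ₁ + atan2(sin θ sin δ cos φ₁, cos δ − sin φ₁ sin φ₂) = -34.62173°

34.622°W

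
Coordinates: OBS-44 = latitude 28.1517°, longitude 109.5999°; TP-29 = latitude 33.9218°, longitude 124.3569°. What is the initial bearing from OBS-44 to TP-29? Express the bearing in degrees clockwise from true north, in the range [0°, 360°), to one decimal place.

Δλ = 14.7570°
y = sin Δλ · cos φ₂ = 0.211367
x = cos φ₁ sin φ₂ − sin φ₁ cos φ₂ cos Δλ = 0.113451
θ = atan2(y, x) = 61.7753° → 61.7753° (mod 360°)

61.8°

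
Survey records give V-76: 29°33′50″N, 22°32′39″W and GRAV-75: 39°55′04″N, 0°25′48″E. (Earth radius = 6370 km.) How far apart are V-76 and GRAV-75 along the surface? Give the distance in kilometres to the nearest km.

V-76: φ = +29.56389°, λ = -22.54417°
GRAV-75: φ = +39.91778°, λ = +0.43000°
Δφ = 10.3539°,  Δλ = 22.9742°
a = sin²(Δφ/2) + cos φ₁ cos φ₂ sin²(Δλ/2) = 0.034599
c = 2·arcsin(√a) = 0.374196 rad = 21.4399°
d = R·c = 6370 × 0.374196 = 2383.6 km

2384 km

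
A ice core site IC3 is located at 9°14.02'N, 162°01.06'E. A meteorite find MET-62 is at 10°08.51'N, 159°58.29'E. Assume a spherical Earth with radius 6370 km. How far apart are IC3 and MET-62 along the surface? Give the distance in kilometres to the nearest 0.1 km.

IC3: φ = +9.23367°, λ = +162.01767°
MET-62: φ = +10.14183°, λ = +159.97150°
Δφ = 0.9082°,  Δλ = -2.0462°
a = sin²(Δφ/2) + cos φ₁ cos φ₂ sin²(Δλ/2) = 0.000373
c = 2·arcsin(√a) = 0.038607 rad = 2.2120°
d = R·c = 6370 × 0.038607 = 245.9 km

245.9 km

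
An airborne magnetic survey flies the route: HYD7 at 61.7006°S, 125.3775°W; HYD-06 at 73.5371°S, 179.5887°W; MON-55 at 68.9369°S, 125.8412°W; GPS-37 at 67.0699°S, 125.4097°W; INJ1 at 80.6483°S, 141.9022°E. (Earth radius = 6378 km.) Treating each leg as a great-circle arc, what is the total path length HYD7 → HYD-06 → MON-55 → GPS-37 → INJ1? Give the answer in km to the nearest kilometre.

HYD7→HYD-06: c = 0.395110 rad, d = 2520.01 km
HYD-06→MON-55: c = 0.300608 rad, d = 1917.28 km
MON-55→GPS-37: c = 0.032707 rad, d = 208.60 km
GPS-37→INJ1: c = 0.437600 rad, d = 2791.01 km
Total = 2520.01 + 1917.28 + 208.60 + 2791.01 = 7436.90 km

7437 km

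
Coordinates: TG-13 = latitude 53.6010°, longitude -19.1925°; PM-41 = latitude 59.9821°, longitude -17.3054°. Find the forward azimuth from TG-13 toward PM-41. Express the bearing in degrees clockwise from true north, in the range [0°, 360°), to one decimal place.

Δλ = 1.8871°
y = sin Δλ · cos φ₂ = 0.016474
x = cos φ₁ sin φ₂ − sin φ₁ cos φ₂ cos Δλ = 0.111360
θ = atan2(y, x) = 8.4150° → 8.4150° (mod 360°)

8.4°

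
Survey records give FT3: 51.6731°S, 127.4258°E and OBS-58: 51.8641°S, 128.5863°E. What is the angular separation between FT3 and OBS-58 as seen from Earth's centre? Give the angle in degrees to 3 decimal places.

0.743°

Δφ = -0.1910°,  Δλ = 1.1605°
a = sin²(Δφ/2) + cos φ₁ cos φ₂ sin²(Δλ/2) = 0.000042
c = 2·arcsin(√a) = 0.012970 rad = 0.7431°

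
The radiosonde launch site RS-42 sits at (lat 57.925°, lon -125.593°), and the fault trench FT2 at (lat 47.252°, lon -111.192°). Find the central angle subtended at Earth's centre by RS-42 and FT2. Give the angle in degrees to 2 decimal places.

13.74°

Δφ = -10.6730°,  Δλ = 14.4010°
a = sin²(Δφ/2) + cos φ₁ cos φ₂ sin²(Δλ/2) = 0.014313
c = 2·arcsin(√a) = 0.239847 rad = 13.7422°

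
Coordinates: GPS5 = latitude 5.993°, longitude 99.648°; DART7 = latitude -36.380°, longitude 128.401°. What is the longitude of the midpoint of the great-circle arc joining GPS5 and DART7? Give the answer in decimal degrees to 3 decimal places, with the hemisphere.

112.479°E

Bx = cos φ₂ cos Δλ = 0.705833,  By = cos φ₂ sin Δλ = 0.387281
φₘ = atan2(sin φ₁ + sin φ₂, √((cos φ₁ + Bx)² + By²)) = -15.65549°
λₘ = λ₁ + atan2(By, cos φ₁ + Bx) = 112.47899°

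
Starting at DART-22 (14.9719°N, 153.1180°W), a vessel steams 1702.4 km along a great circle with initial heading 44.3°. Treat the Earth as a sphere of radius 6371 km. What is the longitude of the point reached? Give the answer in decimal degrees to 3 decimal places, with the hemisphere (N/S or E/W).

141.321°W

δ = d/R = 1702.4/6371 = 0.267211 rad
φ₂ = arcsin(sin φ₁ cos δ + cos φ₁ sin δ cos θ)
   = arcsin(0.25835·0.96451 + 0.96605·0.26404·0.71569) = 25.57771°
λ₂ = λ₁ + atan2(sin θ sin δ cos φ₁, cos δ − sin φ₁ sin φ₂) = -141.32088°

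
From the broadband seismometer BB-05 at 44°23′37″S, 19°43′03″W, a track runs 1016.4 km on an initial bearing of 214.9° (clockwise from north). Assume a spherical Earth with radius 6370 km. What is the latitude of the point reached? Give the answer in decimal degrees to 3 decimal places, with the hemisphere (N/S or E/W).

51.611°S

BB-05: φ = -44.39361°, λ = -19.71750°
δ = d/R = 1016.4/6370 = 0.159560 rad
φ₂ = arcsin(sin φ₁ cos δ + cos φ₁ sin δ cos θ)
   = arcsin(-0.69958·0.98730 + 0.71455·0.15888·-0.82015) = -51.61071°
λ₂ = λ₁ + atan2(sin θ sin δ cos φ₁, cos δ − sin φ₁ sin φ₂) = -28.13496°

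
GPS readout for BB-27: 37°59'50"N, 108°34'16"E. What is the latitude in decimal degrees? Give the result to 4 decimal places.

37° + 59′/60 + 50″/3600 = 37 + 0.98333 + 0.01389 = 37.9972°

37.9972°N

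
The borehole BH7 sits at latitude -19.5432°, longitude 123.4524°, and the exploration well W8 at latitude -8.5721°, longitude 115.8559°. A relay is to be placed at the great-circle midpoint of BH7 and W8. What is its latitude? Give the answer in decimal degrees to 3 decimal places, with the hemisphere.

14.087°S

Bx = cos φ₂ cos Δλ = 0.980151,  By = cos φ₂ sin Δλ = -0.130719
φₘ = atan2(sin φ₁ + sin φ₂, √((cos φ₁ + Bx)² + By²)) = -14.08735°
λₘ = λ₁ + atan2(By, cos φ₁ + Bx) = 119.56268°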